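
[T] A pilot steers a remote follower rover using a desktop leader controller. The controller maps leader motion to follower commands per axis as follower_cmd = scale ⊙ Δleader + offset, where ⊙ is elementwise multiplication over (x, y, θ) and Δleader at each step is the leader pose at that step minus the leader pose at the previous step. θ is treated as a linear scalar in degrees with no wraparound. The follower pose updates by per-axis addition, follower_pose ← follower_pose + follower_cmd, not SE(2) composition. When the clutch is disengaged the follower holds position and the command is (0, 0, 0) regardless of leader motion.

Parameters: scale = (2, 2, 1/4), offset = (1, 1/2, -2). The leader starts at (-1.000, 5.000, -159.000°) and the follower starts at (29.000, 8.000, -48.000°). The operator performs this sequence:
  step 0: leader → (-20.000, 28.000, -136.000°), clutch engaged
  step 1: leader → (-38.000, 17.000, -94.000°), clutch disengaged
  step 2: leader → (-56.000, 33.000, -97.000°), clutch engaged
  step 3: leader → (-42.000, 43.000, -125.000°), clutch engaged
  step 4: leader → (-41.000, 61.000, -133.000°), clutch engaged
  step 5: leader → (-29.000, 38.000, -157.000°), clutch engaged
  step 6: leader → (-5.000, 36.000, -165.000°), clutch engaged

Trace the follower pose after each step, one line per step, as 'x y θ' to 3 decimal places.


-8.000 54.500 -44.250
-8.000 54.500 -44.250
-43.000 87.000 -47.000
-14.000 107.500 -56.000
-11.000 144.000 -60.000
14.000 98.500 -68.000
63.000 95.000 -72.000

step 0: Δleader=(-19.000, 23.000, 23.000°), engaged; cmd=(-37.000, 46.500, 3.750°) → follower=(-8.000, 54.500, -44.250°)
step 1: Δleader=(-18.000, -11.000, 42.000°), disengaged; cmd=(0,0,0) → follower holds at (-8.000, 54.500, -44.250°)
step 2: Δleader=(-18.000, 16.000, -3.000°), engaged; cmd=(-35.000, 32.500, -2.750°) → follower=(-43.000, 87.000, -47.000°)
step 3: Δleader=(14.000, 10.000, -28.000°), engaged; cmd=(29.000, 20.500, -9.000°) → follower=(-14.000, 107.500, -56.000°)
step 4: Δleader=(1.000, 18.000, -8.000°), engaged; cmd=(3.000, 36.500, -4.000°) → follower=(-11.000, 144.000, -60.000°)
step 5: Δleader=(12.000, -23.000, -24.000°), engaged; cmd=(25.000, -45.500, -8.000°) → follower=(14.000, 98.500, -68.000°)
step 6: Δleader=(24.000, -2.000, -8.000°), engaged; cmd=(49.000, -3.500, -4.000°) → follower=(63.000, 95.000, -72.000°)


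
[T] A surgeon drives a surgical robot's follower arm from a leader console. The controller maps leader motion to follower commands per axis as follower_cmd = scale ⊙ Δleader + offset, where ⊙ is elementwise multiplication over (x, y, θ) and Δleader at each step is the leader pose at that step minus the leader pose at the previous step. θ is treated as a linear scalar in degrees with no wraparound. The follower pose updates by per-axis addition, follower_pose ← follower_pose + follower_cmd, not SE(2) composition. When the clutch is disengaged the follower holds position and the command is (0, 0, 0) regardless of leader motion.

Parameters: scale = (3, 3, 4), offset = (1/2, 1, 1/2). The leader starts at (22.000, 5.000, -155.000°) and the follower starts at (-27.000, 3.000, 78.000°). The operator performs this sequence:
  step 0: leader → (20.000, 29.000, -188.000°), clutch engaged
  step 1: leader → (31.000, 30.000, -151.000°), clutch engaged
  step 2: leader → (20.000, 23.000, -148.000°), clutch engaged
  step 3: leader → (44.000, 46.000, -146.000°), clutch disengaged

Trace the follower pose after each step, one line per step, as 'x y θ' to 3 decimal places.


step 0: Δleader=(-2.000, 24.000, -33.000°), engaged; cmd=(-5.500, 73.000, -131.500°) → follower=(-32.500, 76.000, -53.500°)
step 1: Δleader=(11.000, 1.000, 37.000°), engaged; cmd=(33.500, 4.000, 148.500°) → follower=(1.000, 80.000, 95.000°)
step 2: Δleader=(-11.000, -7.000, 3.000°), engaged; cmd=(-32.500, -20.000, 12.500°) → follower=(-31.500, 60.000, 107.500°)
step 3: Δleader=(24.000, 23.000, 2.000°), disengaged; cmd=(0,0,0) → follower holds at (-31.500, 60.000, 107.500°)

-32.500 76.000 -53.500
1.000 80.000 95.000
-31.500 60.000 107.500
-31.500 60.000 107.500


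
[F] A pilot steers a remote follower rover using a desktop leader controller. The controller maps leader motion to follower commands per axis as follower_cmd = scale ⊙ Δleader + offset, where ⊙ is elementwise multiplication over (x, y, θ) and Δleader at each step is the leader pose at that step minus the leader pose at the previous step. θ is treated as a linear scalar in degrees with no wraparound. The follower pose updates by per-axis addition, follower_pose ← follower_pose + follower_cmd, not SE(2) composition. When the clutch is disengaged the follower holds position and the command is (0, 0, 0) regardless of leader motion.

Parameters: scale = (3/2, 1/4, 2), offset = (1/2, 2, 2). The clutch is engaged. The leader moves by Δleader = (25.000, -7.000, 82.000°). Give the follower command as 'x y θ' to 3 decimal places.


38.000 0.250 166.000

axis x: 3/2·25.000 + 1/2 = 38.000
axis y: 1/4·-7.000 + 2 = 0.250
axis θ: 2·82.000 + 2 = 166.000


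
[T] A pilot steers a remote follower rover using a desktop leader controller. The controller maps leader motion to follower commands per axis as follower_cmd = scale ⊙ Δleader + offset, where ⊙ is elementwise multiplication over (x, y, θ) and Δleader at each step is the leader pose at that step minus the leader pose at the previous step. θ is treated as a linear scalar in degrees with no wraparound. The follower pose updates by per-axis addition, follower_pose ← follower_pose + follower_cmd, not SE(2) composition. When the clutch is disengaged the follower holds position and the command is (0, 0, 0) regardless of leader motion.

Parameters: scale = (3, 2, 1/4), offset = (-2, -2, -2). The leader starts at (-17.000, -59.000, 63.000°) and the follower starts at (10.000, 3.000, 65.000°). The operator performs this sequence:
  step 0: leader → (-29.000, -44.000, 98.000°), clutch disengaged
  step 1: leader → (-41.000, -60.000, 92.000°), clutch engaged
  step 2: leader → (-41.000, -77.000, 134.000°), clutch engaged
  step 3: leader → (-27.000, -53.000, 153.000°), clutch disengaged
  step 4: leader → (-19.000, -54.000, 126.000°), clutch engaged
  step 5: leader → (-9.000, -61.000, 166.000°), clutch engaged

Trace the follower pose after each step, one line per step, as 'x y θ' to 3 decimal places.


step 0: Δleader=(-12.000, 15.000, 35.000°), disengaged; cmd=(0,0,0) → follower holds at (10.000, 3.000, 65.000°)
step 1: Δleader=(-12.000, -16.000, -6.000°), engaged; cmd=(-38.000, -34.000, -3.500°) → follower=(-28.000, -31.000, 61.500°)
step 2: Δleader=(0.000, -17.000, 42.000°), engaged; cmd=(-2.000, -36.000, 8.500°) → follower=(-30.000, -67.000, 70.000°)
step 3: Δleader=(14.000, 24.000, 19.000°), disengaged; cmd=(0,0,0) → follower holds at (-30.000, -67.000, 70.000°)
step 4: Δleader=(8.000, -1.000, -27.000°), engaged; cmd=(22.000, -4.000, -8.750°) → follower=(-8.000, -71.000, 61.250°)
step 5: Δleader=(10.000, -7.000, 40.000°), engaged; cmd=(28.000, -16.000, 8.000°) → follower=(20.000, -87.000, 69.250°)

10.000 3.000 65.000
-28.000 -31.000 61.500
-30.000 -67.000 70.000
-30.000 -67.000 70.000
-8.000 -71.000 61.250
20.000 -87.000 69.250


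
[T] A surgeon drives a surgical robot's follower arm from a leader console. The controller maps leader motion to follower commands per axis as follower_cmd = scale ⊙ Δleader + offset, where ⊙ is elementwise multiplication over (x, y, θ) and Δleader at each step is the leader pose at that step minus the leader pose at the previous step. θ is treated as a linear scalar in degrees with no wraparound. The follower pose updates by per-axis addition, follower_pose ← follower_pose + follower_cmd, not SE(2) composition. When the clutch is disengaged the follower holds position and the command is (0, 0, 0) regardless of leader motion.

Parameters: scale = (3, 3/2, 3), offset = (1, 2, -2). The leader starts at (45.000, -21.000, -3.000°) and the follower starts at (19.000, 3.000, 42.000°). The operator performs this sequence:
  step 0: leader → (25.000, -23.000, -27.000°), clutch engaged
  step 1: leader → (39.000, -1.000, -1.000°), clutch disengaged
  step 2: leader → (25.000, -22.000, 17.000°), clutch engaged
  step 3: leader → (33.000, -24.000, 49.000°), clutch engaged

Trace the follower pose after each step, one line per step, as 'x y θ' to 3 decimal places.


step 0: Δleader=(-20.000, -2.000, -24.000°), engaged; cmd=(-59.000, -1.000, -74.000°) → follower=(-40.000, 2.000, -32.000°)
step 1: Δleader=(14.000, 22.000, 26.000°), disengaged; cmd=(0,0,0) → follower holds at (-40.000, 2.000, -32.000°)
step 2: Δleader=(-14.000, -21.000, 18.000°), engaged; cmd=(-41.000, -29.500, 52.000°) → follower=(-81.000, -27.500, 20.000°)
step 3: Δleader=(8.000, -2.000, 32.000°), engaged; cmd=(25.000, -1.000, 94.000°) → follower=(-56.000, -28.500, 114.000°)

-40.000 2.000 -32.000
-40.000 2.000 -32.000
-81.000 -27.500 20.000
-56.000 -28.500 114.000


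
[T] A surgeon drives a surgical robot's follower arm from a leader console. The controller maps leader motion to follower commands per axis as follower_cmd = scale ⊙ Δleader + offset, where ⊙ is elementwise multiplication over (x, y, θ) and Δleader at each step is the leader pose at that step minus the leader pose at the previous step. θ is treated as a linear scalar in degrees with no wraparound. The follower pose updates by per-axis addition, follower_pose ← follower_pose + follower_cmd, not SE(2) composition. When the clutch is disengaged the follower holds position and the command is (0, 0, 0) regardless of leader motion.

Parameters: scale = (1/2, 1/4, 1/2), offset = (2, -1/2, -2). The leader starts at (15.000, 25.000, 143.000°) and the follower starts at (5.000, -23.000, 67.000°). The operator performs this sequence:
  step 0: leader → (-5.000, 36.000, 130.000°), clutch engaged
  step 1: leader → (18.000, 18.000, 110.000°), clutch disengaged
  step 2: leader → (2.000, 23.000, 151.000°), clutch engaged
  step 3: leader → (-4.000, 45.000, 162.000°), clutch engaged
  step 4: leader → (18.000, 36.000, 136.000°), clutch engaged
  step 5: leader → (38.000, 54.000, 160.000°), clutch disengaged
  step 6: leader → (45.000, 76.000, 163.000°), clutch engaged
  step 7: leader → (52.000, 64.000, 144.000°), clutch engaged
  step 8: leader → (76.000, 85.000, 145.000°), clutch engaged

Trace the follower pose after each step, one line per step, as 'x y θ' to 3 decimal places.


step 0: Δleader=(-20.000, 11.000, -13.000°), engaged; cmd=(-8.000, 2.250, -8.500°) → follower=(-3.000, -20.750, 58.500°)
step 1: Δleader=(23.000, -18.000, -20.000°), disengaged; cmd=(0,0,0) → follower holds at (-3.000, -20.750, 58.500°)
step 2: Δleader=(-16.000, 5.000, 41.000°), engaged; cmd=(-6.000, 0.750, 18.500°) → follower=(-9.000, -20.000, 77.000°)
step 3: Δleader=(-6.000, 22.000, 11.000°), engaged; cmd=(-1.000, 5.000, 3.500°) → follower=(-10.000, -15.000, 80.500°)
step 4: Δleader=(22.000, -9.000, -26.000°), engaged; cmd=(13.000, -2.750, -15.000°) → follower=(3.000, -17.750, 65.500°)
step 5: Δleader=(20.000, 18.000, 24.000°), disengaged; cmd=(0,0,0) → follower holds at (3.000, -17.750, 65.500°)
step 6: Δleader=(7.000, 22.000, 3.000°), engaged; cmd=(5.500, 5.000, -0.500°) → follower=(8.500, -12.750, 65.000°)
step 7: Δleader=(7.000, -12.000, -19.000°), engaged; cmd=(5.500, -3.500, -11.500°) → follower=(14.000, -16.250, 53.500°)
step 8: Δleader=(24.000, 21.000, 1.000°), engaged; cmd=(14.000, 4.750, -1.500°) → follower=(28.000, -11.500, 52.000°)

-3.000 -20.750 58.500
-3.000 -20.750 58.500
-9.000 -20.000 77.000
-10.000 -15.000 80.500
3.000 -17.750 65.500
3.000 -17.750 65.500
8.500 -12.750 65.000
14.000 -16.250 53.500
28.000 -11.500 52.000


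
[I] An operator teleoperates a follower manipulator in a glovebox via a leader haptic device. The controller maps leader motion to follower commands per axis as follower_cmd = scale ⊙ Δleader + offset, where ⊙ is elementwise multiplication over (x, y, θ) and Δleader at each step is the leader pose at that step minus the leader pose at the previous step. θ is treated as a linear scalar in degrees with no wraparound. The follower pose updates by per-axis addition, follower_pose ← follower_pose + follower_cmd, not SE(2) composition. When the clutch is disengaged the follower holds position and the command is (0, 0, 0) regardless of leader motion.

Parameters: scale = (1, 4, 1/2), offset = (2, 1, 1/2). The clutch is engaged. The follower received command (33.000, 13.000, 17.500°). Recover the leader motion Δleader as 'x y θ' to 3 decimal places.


axis x: (33.000 − 2) / (1) = 31.000
axis y: (13.000 − 1) / (4) = 3.000
axis θ: (17.500 − 1/2) / (1/2) = 34.000

31.000 3.000 34.000


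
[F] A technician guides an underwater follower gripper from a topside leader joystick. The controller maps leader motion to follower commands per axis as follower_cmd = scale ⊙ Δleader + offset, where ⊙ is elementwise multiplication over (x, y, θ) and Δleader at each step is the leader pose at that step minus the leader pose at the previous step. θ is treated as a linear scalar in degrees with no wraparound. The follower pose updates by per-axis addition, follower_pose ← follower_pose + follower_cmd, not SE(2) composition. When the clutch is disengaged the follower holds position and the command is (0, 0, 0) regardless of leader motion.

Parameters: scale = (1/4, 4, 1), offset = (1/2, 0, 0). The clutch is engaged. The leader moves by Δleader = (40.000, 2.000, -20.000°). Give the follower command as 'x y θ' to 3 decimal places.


axis x: 1/4·40.000 + 1/2 = 10.500
axis y: 4·2.000 + 0 = 8.000
axis θ: 1·-20.000 + 0 = -20.000

10.500 8.000 -20.000


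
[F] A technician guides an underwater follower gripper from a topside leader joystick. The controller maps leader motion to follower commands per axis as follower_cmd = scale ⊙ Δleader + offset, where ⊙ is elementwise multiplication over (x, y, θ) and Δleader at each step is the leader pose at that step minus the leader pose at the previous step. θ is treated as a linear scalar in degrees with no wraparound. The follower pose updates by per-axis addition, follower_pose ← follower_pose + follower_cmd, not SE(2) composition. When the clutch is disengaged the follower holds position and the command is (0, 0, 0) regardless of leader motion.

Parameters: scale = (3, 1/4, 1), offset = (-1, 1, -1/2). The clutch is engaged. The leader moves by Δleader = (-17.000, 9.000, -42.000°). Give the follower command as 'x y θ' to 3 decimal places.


-52.000 3.250 -42.500

axis x: 3·-17.000 + -1 = -52.000
axis y: 1/4·9.000 + 1 = 3.250
axis θ: 1·-42.000 + -1/2 = -42.500


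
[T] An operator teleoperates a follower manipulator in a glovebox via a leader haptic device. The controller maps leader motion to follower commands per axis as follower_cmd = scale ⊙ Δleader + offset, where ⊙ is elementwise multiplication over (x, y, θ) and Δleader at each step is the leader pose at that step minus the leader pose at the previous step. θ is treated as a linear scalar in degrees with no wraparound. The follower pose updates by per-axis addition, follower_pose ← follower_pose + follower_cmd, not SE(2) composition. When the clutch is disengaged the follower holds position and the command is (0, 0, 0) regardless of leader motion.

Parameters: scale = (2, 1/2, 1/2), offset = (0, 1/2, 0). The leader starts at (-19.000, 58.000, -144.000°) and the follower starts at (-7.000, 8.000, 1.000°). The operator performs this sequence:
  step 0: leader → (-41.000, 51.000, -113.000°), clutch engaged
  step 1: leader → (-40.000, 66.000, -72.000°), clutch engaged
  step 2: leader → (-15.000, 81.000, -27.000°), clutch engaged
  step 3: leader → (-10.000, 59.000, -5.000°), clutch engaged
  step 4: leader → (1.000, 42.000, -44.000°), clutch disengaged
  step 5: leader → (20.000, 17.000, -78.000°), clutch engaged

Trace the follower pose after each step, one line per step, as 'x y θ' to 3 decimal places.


-51.000 5.000 16.500
-49.000 13.000 37.000
1.000 21.000 59.500
11.000 10.500 70.500
11.000 10.500 70.500
49.000 -1.500 53.500

step 0: Δleader=(-22.000, -7.000, 31.000°), engaged; cmd=(-44.000, -3.000, 15.500°) → follower=(-51.000, 5.000, 16.500°)
step 1: Δleader=(1.000, 15.000, 41.000°), engaged; cmd=(2.000, 8.000, 20.500°) → follower=(-49.000, 13.000, 37.000°)
step 2: Δleader=(25.000, 15.000, 45.000°), engaged; cmd=(50.000, 8.000, 22.500°) → follower=(1.000, 21.000, 59.500°)
step 3: Δleader=(5.000, -22.000, 22.000°), engaged; cmd=(10.000, -10.500, 11.000°) → follower=(11.000, 10.500, 70.500°)
step 4: Δleader=(11.000, -17.000, -39.000°), disengaged; cmd=(0,0,0) → follower holds at (11.000, 10.500, 70.500°)
step 5: Δleader=(19.000, -25.000, -34.000°), engaged; cmd=(38.000, -12.000, -17.000°) → follower=(49.000, -1.500, 53.500°)


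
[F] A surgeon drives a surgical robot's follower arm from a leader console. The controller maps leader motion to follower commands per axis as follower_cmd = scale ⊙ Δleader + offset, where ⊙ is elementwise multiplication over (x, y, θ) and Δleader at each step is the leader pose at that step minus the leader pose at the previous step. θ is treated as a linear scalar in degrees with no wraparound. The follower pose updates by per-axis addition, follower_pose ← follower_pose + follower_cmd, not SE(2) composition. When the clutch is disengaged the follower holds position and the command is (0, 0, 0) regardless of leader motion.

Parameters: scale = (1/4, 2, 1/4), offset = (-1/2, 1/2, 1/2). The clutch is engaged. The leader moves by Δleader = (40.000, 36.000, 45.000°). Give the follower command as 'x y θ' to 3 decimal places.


axis x: 1/4·40.000 + -1/2 = 9.500
axis y: 2·36.000 + 1/2 = 72.500
axis θ: 1/4·45.000 + 1/2 = 11.750

9.500 72.500 11.750


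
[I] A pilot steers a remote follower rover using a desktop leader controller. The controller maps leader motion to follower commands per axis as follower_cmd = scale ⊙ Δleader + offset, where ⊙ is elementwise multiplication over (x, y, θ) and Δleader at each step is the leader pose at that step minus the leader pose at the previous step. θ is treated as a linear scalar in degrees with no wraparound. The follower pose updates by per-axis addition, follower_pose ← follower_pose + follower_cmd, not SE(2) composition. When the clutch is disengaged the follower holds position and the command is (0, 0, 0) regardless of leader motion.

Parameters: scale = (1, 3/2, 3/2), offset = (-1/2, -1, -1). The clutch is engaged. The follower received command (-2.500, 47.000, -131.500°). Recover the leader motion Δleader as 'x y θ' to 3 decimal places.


axis x: (-2.500 − -1/2) / (1) = -2.000
axis y: (47.000 − -1) / (3/2) = 32.000
axis θ: (-131.500 − -1) / (3/2) = -87.000

-2.000 32.000 -87.000


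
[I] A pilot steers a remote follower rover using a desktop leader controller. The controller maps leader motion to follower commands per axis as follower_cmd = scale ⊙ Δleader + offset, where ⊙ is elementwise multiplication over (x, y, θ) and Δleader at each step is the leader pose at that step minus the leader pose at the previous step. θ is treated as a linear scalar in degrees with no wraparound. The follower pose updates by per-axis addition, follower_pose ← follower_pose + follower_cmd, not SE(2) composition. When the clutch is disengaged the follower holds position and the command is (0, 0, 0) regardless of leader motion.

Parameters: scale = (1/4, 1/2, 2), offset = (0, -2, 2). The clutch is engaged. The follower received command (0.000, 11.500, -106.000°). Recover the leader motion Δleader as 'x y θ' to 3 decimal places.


0.000 27.000 -54.000

axis x: (0.000 − 0) / (1/4) = 0.000
axis y: (11.500 − -2) / (1/2) = 27.000
axis θ: (-106.000 − 2) / (2) = -54.000


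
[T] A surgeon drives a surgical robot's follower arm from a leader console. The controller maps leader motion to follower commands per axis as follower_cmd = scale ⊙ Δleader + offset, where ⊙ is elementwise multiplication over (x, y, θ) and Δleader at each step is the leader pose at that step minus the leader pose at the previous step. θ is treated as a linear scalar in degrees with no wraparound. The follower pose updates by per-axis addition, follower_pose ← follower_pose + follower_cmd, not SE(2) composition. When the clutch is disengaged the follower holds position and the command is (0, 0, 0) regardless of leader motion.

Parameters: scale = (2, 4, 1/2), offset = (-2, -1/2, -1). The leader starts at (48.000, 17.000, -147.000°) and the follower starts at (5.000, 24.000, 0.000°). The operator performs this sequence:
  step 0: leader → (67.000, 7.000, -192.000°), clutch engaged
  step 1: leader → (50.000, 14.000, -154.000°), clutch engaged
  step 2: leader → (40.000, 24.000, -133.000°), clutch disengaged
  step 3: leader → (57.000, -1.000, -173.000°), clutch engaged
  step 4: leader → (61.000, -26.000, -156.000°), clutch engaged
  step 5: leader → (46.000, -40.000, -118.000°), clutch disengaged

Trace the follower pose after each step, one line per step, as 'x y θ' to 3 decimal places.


41.000 -16.500 -23.500
5.000 11.000 -5.500
5.000 11.000 -5.500
37.000 -89.500 -26.500
43.000 -190.000 -19.000
43.000 -190.000 -19.000

step 0: Δleader=(19.000, -10.000, -45.000°), engaged; cmd=(36.000, -40.500, -23.500°) → follower=(41.000, -16.500, -23.500°)
step 1: Δleader=(-17.000, 7.000, 38.000°), engaged; cmd=(-36.000, 27.500, 18.000°) → follower=(5.000, 11.000, -5.500°)
step 2: Δleader=(-10.000, 10.000, 21.000°), disengaged; cmd=(0,0,0) → follower holds at (5.000, 11.000, -5.500°)
step 3: Δleader=(17.000, -25.000, -40.000°), engaged; cmd=(32.000, -100.500, -21.000°) → follower=(37.000, -89.500, -26.500°)
step 4: Δleader=(4.000, -25.000, 17.000°), engaged; cmd=(6.000, -100.500, 7.500°) → follower=(43.000, -190.000, -19.000°)
step 5: Δleader=(-15.000, -14.000, 38.000°), disengaged; cmd=(0,0,0) → follower holds at (43.000, -190.000, -19.000°)


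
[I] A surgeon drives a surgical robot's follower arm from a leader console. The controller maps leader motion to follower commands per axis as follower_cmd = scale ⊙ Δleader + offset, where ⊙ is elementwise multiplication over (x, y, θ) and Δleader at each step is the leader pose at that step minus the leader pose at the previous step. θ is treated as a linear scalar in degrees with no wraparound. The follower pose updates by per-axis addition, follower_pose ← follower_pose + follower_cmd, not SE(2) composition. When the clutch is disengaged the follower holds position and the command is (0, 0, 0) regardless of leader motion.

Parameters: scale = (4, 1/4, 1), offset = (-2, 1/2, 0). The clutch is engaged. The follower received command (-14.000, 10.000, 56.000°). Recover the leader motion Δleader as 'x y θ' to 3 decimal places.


-3.000 38.000 56.000

axis x: (-14.000 − -2) / (4) = -3.000
axis y: (10.000 − 1/2) / (1/4) = 38.000
axis θ: (56.000 − 0) / (1) = 56.000


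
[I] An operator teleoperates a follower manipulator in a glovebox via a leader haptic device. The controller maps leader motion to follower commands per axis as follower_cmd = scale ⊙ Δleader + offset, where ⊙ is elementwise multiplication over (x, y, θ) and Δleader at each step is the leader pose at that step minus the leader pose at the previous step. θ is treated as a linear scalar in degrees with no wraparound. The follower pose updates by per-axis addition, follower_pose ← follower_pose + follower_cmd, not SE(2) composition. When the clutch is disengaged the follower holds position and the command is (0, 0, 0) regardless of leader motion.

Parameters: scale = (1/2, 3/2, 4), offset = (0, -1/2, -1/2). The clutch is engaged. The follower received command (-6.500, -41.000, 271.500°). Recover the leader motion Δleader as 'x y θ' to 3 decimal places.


-13.000 -27.000 68.000

axis x: (-6.500 − 0) / (1/2) = -13.000
axis y: (-41.000 − -1/2) / (3/2) = -27.000
axis θ: (271.500 − -1/2) / (4) = 68.000


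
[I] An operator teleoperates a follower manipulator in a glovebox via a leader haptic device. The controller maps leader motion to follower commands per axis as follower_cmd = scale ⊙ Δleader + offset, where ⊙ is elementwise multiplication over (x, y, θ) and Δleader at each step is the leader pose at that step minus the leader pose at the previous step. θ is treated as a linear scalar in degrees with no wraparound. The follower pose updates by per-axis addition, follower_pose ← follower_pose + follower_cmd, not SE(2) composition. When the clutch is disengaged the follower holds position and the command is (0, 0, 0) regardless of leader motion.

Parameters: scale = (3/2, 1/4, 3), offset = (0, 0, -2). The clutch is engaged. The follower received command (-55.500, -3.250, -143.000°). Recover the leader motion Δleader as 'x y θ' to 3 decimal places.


axis x: (-55.500 − 0) / (3/2) = -37.000
axis y: (-3.250 − 0) / (1/4) = -13.000
axis θ: (-143.000 − -2) / (3) = -47.000

-37.000 -13.000 -47.000


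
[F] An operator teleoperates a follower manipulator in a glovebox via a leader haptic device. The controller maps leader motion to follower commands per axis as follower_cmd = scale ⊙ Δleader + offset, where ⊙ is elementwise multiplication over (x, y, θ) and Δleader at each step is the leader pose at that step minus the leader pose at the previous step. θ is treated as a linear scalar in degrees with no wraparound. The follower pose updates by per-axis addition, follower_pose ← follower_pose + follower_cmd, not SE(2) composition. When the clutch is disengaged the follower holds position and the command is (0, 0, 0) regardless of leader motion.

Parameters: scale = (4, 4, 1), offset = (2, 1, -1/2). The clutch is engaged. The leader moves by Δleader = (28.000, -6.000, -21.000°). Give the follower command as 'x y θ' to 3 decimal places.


axis x: 4·28.000 + 2 = 114.000
axis y: 4·-6.000 + 1 = -23.000
axis θ: 1·-21.000 + -1/2 = -21.500

114.000 -23.000 -21.500


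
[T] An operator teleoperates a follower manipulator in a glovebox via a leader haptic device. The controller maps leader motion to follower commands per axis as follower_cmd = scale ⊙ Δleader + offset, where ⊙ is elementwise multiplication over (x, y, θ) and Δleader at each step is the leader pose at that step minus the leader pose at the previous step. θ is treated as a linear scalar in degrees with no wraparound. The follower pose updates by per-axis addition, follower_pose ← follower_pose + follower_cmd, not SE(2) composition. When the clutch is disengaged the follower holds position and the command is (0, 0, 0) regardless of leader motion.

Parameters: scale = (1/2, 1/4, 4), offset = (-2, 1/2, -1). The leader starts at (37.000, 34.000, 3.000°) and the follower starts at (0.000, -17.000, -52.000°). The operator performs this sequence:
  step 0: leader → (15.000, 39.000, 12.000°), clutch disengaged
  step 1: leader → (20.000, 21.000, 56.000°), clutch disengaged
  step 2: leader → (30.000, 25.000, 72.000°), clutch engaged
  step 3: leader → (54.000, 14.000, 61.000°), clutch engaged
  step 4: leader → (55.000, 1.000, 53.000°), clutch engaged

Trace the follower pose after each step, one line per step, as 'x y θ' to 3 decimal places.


0.000 -17.000 -52.000
0.000 -17.000 -52.000
3.000 -15.500 11.000
13.000 -17.750 -34.000
11.500 -20.500 -67.000

step 0: Δleader=(-22.000, 5.000, 9.000°), disengaged; cmd=(0,0,0) → follower holds at (0.000, -17.000, -52.000°)
step 1: Δleader=(5.000, -18.000, 44.000°), disengaged; cmd=(0,0,0) → follower holds at (0.000, -17.000, -52.000°)
step 2: Δleader=(10.000, 4.000, 16.000°), engaged; cmd=(3.000, 1.500, 63.000°) → follower=(3.000, -15.500, 11.000°)
step 3: Δleader=(24.000, -11.000, -11.000°), engaged; cmd=(10.000, -2.250, -45.000°) → follower=(13.000, -17.750, -34.000°)
step 4: Δleader=(1.000, -13.000, -8.000°), engaged; cmd=(-1.500, -2.750, -33.000°) → follower=(11.500, -20.500, -67.000°)


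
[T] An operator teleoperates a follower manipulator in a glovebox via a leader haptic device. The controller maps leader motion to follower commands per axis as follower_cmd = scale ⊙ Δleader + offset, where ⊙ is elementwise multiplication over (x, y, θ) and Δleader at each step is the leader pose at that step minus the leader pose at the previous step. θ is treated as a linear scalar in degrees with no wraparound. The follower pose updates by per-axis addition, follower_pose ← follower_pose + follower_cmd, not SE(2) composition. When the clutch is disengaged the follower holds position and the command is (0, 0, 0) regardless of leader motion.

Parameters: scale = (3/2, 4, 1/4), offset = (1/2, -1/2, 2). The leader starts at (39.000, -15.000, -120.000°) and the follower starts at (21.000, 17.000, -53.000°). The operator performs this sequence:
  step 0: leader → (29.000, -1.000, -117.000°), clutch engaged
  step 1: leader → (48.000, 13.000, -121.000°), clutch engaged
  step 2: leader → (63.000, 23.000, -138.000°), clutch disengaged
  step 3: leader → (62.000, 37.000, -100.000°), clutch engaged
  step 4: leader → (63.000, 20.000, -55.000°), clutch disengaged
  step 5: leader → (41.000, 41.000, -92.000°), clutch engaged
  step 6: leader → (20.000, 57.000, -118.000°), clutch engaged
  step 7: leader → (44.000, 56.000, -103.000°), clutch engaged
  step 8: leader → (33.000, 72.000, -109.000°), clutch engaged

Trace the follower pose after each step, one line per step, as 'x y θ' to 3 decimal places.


6.500 72.500 -50.250
35.500 128.000 -49.250
35.500 128.000 -49.250
34.500 183.500 -37.750
34.500 183.500 -37.750
2.000 267.000 -45.000
-29.000 330.500 -49.500
7.500 326.000 -43.750
-8.500 389.500 -43.250

step 0: Δleader=(-10.000, 14.000, 3.000°), engaged; cmd=(-14.500, 55.500, 2.750°) → follower=(6.500, 72.500, -50.250°)
step 1: Δleader=(19.000, 14.000, -4.000°), engaged; cmd=(29.000, 55.500, 1.000°) → follower=(35.500, 128.000, -49.250°)
step 2: Δleader=(15.000, 10.000, -17.000°), disengaged; cmd=(0,0,0) → follower holds at (35.500, 128.000, -49.250°)
step 3: Δleader=(-1.000, 14.000, 38.000°), engaged; cmd=(-1.000, 55.500, 11.500°) → follower=(34.500, 183.500, -37.750°)
step 4: Δleader=(1.000, -17.000, 45.000°), disengaged; cmd=(0,0,0) → follower holds at (34.500, 183.500, -37.750°)
step 5: Δleader=(-22.000, 21.000, -37.000°), engaged; cmd=(-32.500, 83.500, -7.250°) → follower=(2.000, 267.000, -45.000°)
step 6: Δleader=(-21.000, 16.000, -26.000°), engaged; cmd=(-31.000, 63.500, -4.500°) → follower=(-29.000, 330.500, -49.500°)
step 7: Δleader=(24.000, -1.000, 15.000°), engaged; cmd=(36.500, -4.500, 5.750°) → follower=(7.500, 326.000, -43.750°)
step 8: Δleader=(-11.000, 16.000, -6.000°), engaged; cmd=(-16.000, 63.500, 0.500°) → follower=(-8.500, 389.500, -43.250°)


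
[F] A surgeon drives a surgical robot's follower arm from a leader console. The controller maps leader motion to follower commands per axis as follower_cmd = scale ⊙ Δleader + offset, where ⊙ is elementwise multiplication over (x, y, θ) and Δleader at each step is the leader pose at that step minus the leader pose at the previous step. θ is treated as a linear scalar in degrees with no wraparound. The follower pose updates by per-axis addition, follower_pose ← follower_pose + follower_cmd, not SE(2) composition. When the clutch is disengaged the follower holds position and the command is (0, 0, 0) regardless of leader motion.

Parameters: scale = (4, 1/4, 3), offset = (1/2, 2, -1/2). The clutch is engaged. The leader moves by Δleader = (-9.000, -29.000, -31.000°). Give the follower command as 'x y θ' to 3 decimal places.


-35.500 -5.250 -93.500

axis x: 4·-9.000 + 1/2 = -35.500
axis y: 1/4·-29.000 + 2 = -5.250
axis θ: 3·-31.000 + -1/2 = -93.500


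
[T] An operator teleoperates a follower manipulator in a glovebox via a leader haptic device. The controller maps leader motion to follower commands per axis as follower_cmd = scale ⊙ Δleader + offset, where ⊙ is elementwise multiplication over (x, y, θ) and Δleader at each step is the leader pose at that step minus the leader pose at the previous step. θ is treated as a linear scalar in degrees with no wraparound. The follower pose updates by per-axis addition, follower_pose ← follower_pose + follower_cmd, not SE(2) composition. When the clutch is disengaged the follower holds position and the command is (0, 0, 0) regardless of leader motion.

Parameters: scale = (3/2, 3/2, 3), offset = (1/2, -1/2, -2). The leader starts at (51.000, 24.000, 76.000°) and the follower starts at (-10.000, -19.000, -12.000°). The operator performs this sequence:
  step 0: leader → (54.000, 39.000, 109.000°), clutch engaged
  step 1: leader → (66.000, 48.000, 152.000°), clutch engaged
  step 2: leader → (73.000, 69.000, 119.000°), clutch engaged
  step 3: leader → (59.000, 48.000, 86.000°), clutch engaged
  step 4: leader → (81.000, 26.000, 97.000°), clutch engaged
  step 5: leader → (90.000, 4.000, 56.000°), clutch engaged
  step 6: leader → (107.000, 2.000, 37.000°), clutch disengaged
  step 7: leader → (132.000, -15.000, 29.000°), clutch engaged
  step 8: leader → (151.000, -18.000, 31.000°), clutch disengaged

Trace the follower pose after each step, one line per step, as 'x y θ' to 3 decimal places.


-5.000 3.000 85.000
13.500 16.000 212.000
24.500 47.000 111.000
4.000 15.000 10.000
37.500 -18.500 41.000
51.500 -52.000 -84.000
51.500 -52.000 -84.000
89.500 -78.000 -110.000
89.500 -78.000 -110.000

step 0: Δleader=(3.000, 15.000, 33.000°), engaged; cmd=(5.000, 22.000, 97.000°) → follower=(-5.000, 3.000, 85.000°)
step 1: Δleader=(12.000, 9.000, 43.000°), engaged; cmd=(18.500, 13.000, 127.000°) → follower=(13.500, 16.000, 212.000°)
step 2: Δleader=(7.000, 21.000, -33.000°), engaged; cmd=(11.000, 31.000, -101.000°) → follower=(24.500, 47.000, 111.000°)
step 3: Δleader=(-14.000, -21.000, -33.000°), engaged; cmd=(-20.500, -32.000, -101.000°) → follower=(4.000, 15.000, 10.000°)
step 4: Δleader=(22.000, -22.000, 11.000°), engaged; cmd=(33.500, -33.500, 31.000°) → follower=(37.500, -18.500, 41.000°)
step 5: Δleader=(9.000, -22.000, -41.000°), engaged; cmd=(14.000, -33.500, -125.000°) → follower=(51.500, -52.000, -84.000°)
step 6: Δleader=(17.000, -2.000, -19.000°), disengaged; cmd=(0,0,0) → follower holds at (51.500, -52.000, -84.000°)
step 7: Δleader=(25.000, -17.000, -8.000°), engaged; cmd=(38.000, -26.000, -26.000°) → follower=(89.500, -78.000, -110.000°)
step 8: Δleader=(19.000, -3.000, 2.000°), disengaged; cmd=(0,0,0) → follower holds at (89.500, -78.000, -110.000°)


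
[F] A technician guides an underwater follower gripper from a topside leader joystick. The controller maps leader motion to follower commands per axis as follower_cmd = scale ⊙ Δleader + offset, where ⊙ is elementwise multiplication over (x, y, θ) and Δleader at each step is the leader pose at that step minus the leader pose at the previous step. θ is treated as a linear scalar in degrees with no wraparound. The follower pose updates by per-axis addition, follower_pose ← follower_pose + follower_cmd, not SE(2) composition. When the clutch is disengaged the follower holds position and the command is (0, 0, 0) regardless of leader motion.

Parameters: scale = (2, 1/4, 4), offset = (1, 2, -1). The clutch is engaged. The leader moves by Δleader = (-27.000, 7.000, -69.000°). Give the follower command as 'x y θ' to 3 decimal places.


-53.000 3.750 -277.000

axis x: 2·-27.000 + 1 = -53.000
axis y: 1/4·7.000 + 2 = 3.750
axis θ: 4·-69.000 + -1 = -277.000


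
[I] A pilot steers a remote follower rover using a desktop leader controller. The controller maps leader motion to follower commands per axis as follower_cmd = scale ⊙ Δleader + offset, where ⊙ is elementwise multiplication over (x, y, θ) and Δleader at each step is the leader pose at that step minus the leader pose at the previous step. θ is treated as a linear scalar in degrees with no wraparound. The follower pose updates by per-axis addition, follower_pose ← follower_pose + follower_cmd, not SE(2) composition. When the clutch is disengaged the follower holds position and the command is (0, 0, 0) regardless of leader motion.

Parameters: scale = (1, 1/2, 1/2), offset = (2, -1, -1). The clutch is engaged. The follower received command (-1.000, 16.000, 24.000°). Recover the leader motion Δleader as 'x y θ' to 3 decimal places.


-3.000 34.000 50.000

axis x: (-1.000 − 2) / (1) = -3.000
axis y: (16.000 − -1) / (1/2) = 34.000
axis θ: (24.000 − -1) / (1/2) = 50.000


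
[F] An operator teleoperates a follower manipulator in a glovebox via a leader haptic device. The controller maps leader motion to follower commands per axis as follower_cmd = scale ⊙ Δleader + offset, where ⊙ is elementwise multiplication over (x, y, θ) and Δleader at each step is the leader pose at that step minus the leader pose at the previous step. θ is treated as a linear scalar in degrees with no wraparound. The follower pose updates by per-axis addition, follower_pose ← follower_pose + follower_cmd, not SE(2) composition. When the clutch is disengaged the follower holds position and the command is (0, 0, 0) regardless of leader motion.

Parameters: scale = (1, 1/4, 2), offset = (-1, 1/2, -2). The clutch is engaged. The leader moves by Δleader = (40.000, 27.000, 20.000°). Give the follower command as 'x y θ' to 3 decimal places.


axis x: 1·40.000 + -1 = 39.000
axis y: 1/4·27.000 + 1/2 = 7.250
axis θ: 2·20.000 + -2 = 38.000

39.000 7.250 38.000


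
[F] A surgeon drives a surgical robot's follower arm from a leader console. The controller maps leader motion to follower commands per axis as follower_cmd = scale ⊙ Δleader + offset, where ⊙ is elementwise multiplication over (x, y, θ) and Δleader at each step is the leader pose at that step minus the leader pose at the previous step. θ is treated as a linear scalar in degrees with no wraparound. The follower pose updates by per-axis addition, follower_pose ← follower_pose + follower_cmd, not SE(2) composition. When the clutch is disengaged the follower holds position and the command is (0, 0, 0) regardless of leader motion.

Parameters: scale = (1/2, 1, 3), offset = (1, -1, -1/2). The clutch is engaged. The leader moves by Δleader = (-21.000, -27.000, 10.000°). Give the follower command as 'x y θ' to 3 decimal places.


axis x: 1/2·-21.000 + 1 = -9.500
axis y: 1·-27.000 + -1 = -28.000
axis θ: 3·10.000 + -1/2 = 29.500

-9.500 -28.000 29.500


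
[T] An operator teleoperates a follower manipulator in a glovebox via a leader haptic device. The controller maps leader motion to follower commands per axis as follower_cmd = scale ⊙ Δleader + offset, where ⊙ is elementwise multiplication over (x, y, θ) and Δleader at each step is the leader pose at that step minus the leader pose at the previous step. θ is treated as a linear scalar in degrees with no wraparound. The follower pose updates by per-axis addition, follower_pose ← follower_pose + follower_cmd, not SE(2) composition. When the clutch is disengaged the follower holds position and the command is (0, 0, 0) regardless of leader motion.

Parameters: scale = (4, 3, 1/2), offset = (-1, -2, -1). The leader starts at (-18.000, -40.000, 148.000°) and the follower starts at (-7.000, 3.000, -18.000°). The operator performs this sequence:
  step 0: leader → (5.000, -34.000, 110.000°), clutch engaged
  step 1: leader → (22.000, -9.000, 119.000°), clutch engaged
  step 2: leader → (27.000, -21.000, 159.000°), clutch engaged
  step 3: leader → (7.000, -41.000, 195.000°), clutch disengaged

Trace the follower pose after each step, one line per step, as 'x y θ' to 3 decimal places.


84.000 19.000 -38.000
151.000 92.000 -34.500
170.000 54.000 -15.500
170.000 54.000 -15.500

step 0: Δleader=(23.000, 6.000, -38.000°), engaged; cmd=(91.000, 16.000, -20.000°) → follower=(84.000, 19.000, -38.000°)
step 1: Δleader=(17.000, 25.000, 9.000°), engaged; cmd=(67.000, 73.000, 3.500°) → follower=(151.000, 92.000, -34.500°)
step 2: Δleader=(5.000, -12.000, 40.000°), engaged; cmd=(19.000, -38.000, 19.000°) → follower=(170.000, 54.000, -15.500°)
step 3: Δleader=(-20.000, -20.000, 36.000°), disengaged; cmd=(0,0,0) → follower holds at (170.000, 54.000, -15.500°)
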